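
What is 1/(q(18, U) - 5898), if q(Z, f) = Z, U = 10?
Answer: -1/5880 ≈ -0.00017007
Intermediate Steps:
1/(q(18, U) - 5898) = 1/(18 - 5898) = 1/(-5880) = -1/5880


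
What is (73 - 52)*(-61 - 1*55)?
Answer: -2436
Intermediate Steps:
(73 - 52)*(-61 - 1*55) = 21*(-61 - 55) = 21*(-116) = -2436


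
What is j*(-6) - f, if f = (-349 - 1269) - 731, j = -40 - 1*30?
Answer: 2769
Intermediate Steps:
j = -70 (j = -40 - 30 = -70)
f = -2349 (f = -1618 - 731 = -2349)
j*(-6) - f = -70*(-6) - 1*(-2349) = 420 + 2349 = 2769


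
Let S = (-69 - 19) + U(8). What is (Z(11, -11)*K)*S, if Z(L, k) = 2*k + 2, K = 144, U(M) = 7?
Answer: 233280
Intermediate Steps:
Z(L, k) = 2 + 2*k
S = -81 (S = (-69 - 19) + 7 = -88 + 7 = -81)
(Z(11, -11)*K)*S = ((2 + 2*(-11))*144)*(-81) = ((2 - 22)*144)*(-81) = -20*144*(-81) = -2880*(-81) = 233280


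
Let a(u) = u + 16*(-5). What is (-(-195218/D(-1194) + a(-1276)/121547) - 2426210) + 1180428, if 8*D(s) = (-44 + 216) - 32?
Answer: -5252280894438/4254145 ≈ -1.2346e+6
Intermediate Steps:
D(s) = 35/2 (D(s) = ((-44 + 216) - 32)/8 = (172 - 32)/8 = (1/8)*140 = 35/2)
a(u) = -80 + u (a(u) = u - 80 = -80 + u)
(-(-195218/D(-1194) + a(-1276)/121547) - 2426210) + 1180428 = (-(-195218/35/2 + (-80 - 1276)/121547) - 2426210) + 1180428 = (-(-195218*2/35 - 1356*1/121547) - 2426210) + 1180428 = (-(-390436/35 - 1356/121547) - 2426210) + 1180428 = (-1*(-47456371952/4254145) - 2426210) + 1180428 = (47456371952/4254145 - 2426210) + 1180428 = -10273992768498/4254145 + 1180428 = -5252280894438/4254145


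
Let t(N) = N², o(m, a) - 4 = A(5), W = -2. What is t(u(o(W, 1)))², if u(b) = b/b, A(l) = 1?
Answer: 1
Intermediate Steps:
o(m, a) = 5 (o(m, a) = 4 + 1 = 5)
u(b) = 1
t(u(o(W, 1)))² = (1²)² = 1² = 1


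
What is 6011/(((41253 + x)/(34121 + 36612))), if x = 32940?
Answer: 425176063/74193 ≈ 5730.7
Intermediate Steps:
6011/(((41253 + x)/(34121 + 36612))) = 6011/(((41253 + 32940)/(34121 + 36612))) = 6011/((74193/70733)) = 6011/((74193*(1/70733))) = 6011/(74193/70733) = 6011*(70733/74193) = 425176063/74193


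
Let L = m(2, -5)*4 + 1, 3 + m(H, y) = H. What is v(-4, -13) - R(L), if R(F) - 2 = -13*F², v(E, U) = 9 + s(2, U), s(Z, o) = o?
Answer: 111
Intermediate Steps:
m(H, y) = -3 + H
v(E, U) = 9 + U
L = -3 (L = (-3 + 2)*4 + 1 = -1*4 + 1 = -4 + 1 = -3)
R(F) = 2 - 13*F²
v(-4, -13) - R(L) = (9 - 13) - (2 - 13*(-3)²) = -4 - (2 - 13*9) = -4 - (2 - 117) = -4 - 1*(-115) = -4 + 115 = 111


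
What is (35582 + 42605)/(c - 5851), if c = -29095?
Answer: -78187/34946 ≈ -2.2374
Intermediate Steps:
(35582 + 42605)/(c - 5851) = (35582 + 42605)/(-29095 - 5851) = 78187/(-34946) = 78187*(-1/34946) = -78187/34946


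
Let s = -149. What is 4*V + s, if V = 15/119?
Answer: -17671/119 ≈ -148.50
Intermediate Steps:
V = 15/119 (V = 15*(1/119) = 15/119 ≈ 0.12605)
4*V + s = 4*(15/119) - 149 = 60/119 - 149 = -17671/119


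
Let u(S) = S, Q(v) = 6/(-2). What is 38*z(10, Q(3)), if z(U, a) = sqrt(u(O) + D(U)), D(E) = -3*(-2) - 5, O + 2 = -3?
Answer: 76*I ≈ 76.0*I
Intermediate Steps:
O = -5 (O = -2 - 3 = -5)
D(E) = 1 (D(E) = 6 - 5 = 1)
Q(v) = -3 (Q(v) = 6*(-1/2) = -3)
z(U, a) = 2*I (z(U, a) = sqrt(-5 + 1) = sqrt(-4) = 2*I)
38*z(10, Q(3)) = 38*(2*I) = 76*I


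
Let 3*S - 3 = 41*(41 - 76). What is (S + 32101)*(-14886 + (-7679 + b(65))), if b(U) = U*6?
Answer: -2103764425/3 ≈ -7.0125e+8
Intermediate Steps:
b(U) = 6*U
S = -1432/3 (S = 1 + (41*(41 - 76))/3 = 1 + (41*(-35))/3 = 1 + (1/3)*(-1435) = 1 - 1435/3 = -1432/3 ≈ -477.33)
(S + 32101)*(-14886 + (-7679 + b(65))) = (-1432/3 + 32101)*(-14886 + (-7679 + 6*65)) = 94871*(-14886 + (-7679 + 390))/3 = 94871*(-14886 - 7289)/3 = (94871/3)*(-22175) = -2103764425/3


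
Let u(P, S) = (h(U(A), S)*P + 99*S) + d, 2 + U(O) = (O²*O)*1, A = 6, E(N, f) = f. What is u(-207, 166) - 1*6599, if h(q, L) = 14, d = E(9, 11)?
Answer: 6948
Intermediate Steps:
d = 11
U(O) = -2 + O³ (U(O) = -2 + (O²*O)*1 = -2 + O³*1 = -2 + O³)
u(P, S) = 11 + 14*P + 99*S (u(P, S) = (14*P + 99*S) + 11 = 11 + 14*P + 99*S)
u(-207, 166) - 1*6599 = (11 + 14*(-207) + 99*166) - 1*6599 = (11 - 2898 + 16434) - 6599 = 13547 - 6599 = 6948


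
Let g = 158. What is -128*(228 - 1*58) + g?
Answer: -21602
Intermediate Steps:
-128*(228 - 1*58) + g = -128*(228 - 1*58) + 158 = -128*(228 - 58) + 158 = -128*170 + 158 = -21760 + 158 = -21602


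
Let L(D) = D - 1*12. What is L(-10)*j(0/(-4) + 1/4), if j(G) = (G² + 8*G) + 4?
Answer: -1067/8 ≈ -133.38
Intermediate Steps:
j(G) = 4 + G² + 8*G
L(D) = -12 + D (L(D) = D - 12 = -12 + D)
L(-10)*j(0/(-4) + 1/4) = (-12 - 10)*(4 + (0/(-4) + 1/4)² + 8*(0/(-4) + 1/4)) = -22*(4 + (0*(-¼) + 1*(¼))² + 8*(0*(-¼) + 1*(¼))) = -22*(4 + (0 + ¼)² + 8*(0 + ¼)) = -22*(4 + (¼)² + 8*(¼)) = -22*(4 + 1/16 + 2) = -22*97/16 = -1067/8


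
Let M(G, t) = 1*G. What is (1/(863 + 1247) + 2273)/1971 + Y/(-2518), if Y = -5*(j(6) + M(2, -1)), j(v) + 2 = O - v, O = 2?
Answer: 1998871643/1745313930 ≈ 1.1453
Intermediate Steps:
M(G, t) = G
j(v) = -v (j(v) = -2 + (2 - v) = -v)
Y = 20 (Y = -5*(-1*6 + 2) = -5*(-6 + 2) = -5*(-4) = 20)
(1/(863 + 1247) + 2273)/1971 + Y/(-2518) = (1/(863 + 1247) + 2273)/1971 + 20/(-2518) = (1/2110 + 2273)*(1/1971) + 20*(-1/2518) = (1/2110 + 2273)*(1/1971) - 10/1259 = (4796031/2110)*(1/1971) - 10/1259 = 1598677/1386270 - 10/1259 = 1998871643/1745313930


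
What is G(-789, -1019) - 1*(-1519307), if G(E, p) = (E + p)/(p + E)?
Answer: 1519308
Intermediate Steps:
G(E, p) = 1 (G(E, p) = (E + p)/(E + p) = 1)
G(-789, -1019) - 1*(-1519307) = 1 - 1*(-1519307) = 1 + 1519307 = 1519308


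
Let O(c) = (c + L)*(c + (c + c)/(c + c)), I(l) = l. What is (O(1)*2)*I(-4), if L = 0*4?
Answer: -16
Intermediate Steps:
L = 0
O(c) = c*(1 + c) (O(c) = (c + 0)*(c + (c + c)/(c + c)) = c*(c + (2*c)/((2*c))) = c*(c + (2*c)*(1/(2*c))) = c*(c + 1) = c*(1 + c))
(O(1)*2)*I(-4) = ((1*(1 + 1))*2)*(-4) = ((1*2)*2)*(-4) = (2*2)*(-4) = 4*(-4) = -16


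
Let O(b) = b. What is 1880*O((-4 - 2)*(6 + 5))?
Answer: -124080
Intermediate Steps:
1880*O((-4 - 2)*(6 + 5)) = 1880*((-4 - 2)*(6 + 5)) = 1880*(-6*11) = 1880*(-66) = -124080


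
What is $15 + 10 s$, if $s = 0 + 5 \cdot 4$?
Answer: $215$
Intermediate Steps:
$s = 20$ ($s = 0 + 20 = 20$)
$15 + 10 s = 15 + 10 \cdot 20 = 15 + 200 = 215$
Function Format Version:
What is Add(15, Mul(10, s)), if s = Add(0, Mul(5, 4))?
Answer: 215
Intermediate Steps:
s = 20 (s = Add(0, 20) = 20)
Add(15, Mul(10, s)) = Add(15, Mul(10, 20)) = Add(15, 200) = 215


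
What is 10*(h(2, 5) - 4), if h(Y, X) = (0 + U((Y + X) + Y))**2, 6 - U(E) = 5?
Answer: -30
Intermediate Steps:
U(E) = 1 (U(E) = 6 - 1*5 = 6 - 5 = 1)
h(Y, X) = 1 (h(Y, X) = (0 + 1)**2 = 1**2 = 1)
10*(h(2, 5) - 4) = 10*(1 - 4) = 10*(-3) = -30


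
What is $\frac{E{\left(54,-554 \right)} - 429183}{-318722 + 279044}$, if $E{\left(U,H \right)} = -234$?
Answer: $\frac{143139}{13226} \approx 10.823$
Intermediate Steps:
$\frac{E{\left(54,-554 \right)} - 429183}{-318722 + 279044} = \frac{-234 - 429183}{-318722 + 279044} = - \frac{429417}{-39678} = \left(-429417\right) \left(- \frac{1}{39678}\right) = \frac{143139}{13226}$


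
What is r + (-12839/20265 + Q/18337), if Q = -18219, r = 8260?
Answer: 3068805622522/371599305 ≈ 8258.4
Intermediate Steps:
r + (-12839/20265 + Q/18337) = 8260 + (-12839/20265 - 18219/18337) = 8260 - 604636778/371599305 = 3068805622522/371599305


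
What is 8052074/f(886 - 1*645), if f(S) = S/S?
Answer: 8052074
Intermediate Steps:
f(S) = 1
8052074/f(886 - 1*645) = 8052074/1 = 8052074*1 = 8052074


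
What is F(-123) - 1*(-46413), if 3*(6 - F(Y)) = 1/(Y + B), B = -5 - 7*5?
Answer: 22698892/489 ≈ 46419.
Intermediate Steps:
B = -40 (B = -5 - 35 = -40)
F(Y) = 6 - 1/(3*(-40 + Y)) (F(Y) = 6 - 1/(3*(Y - 40)) = 6 - 1/(3*(-40 + Y)))
F(-123) - 1*(-46413) = (-721 + 18*(-123))/(3*(-40 - 123)) - 1*(-46413) = (⅓)*(-721 - 2214)/(-163) + 46413 = (⅓)*(-1/163)*(-2935) + 46413 = 2935/489 + 46413 = 22698892/489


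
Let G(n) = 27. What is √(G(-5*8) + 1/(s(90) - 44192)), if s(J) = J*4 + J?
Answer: √51660745486/43742 ≈ 5.1962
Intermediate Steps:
s(J) = 5*J (s(J) = 4*J + J = 5*J)
√(G(-5*8) + 1/(s(90) - 44192)) = √(27 + 1/(5*90 - 44192)) = √(27 + 1/(450 - 44192)) = √(27 + 1/(-43742)) = √(27 - 1/43742) = √(1181033/43742) = √51660745486/43742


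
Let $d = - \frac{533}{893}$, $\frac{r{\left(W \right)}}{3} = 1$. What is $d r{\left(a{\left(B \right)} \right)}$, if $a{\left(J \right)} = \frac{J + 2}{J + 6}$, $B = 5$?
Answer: $- \frac{1599}{893} \approx -1.7906$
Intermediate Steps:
$a{\left(J \right)} = \frac{2 + J}{6 + J}$
$r{\left(W \right)} = 3$ ($r{\left(W \right)} = 3 \cdot 1 = 3$)
$d = - \frac{533}{893}$ ($d = \left(-533\right) \frac{1}{893} = - \frac{533}{893} \approx -0.59686$)
$d r{\left(a{\left(B \right)} \right)} = \left(- \frac{533}{893}\right) 3 = - \frac{1599}{893}$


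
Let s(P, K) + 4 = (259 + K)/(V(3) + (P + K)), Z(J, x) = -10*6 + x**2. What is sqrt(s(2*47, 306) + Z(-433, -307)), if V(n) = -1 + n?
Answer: sqrt(15220899870)/402 ≈ 306.90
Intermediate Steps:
Z(J, x) = -60 + x**2
s(P, K) = -4 + (259 + K)/(2 + K + P) (s(P, K) = -4 + (259 + K)/((-1 + 3) + (P + K)) = -4 + (259 + K)/(2 + (K + P)) = -4 + (259 + K)/(2 + K + P))
sqrt(s(2*47, 306) + Z(-433, -307)) = sqrt((251 - 8*47 - 3*306)/(2 + 306 + 2*47) + (-60 + (-307)**2)) = sqrt((251 - 4*94 - 918)/(2 + 306 + 94) + (-60 + 94249)) = sqrt((251 - 376 - 918)/402 + 94189) = sqrt((1/402)*(-1043) + 94189) = sqrt(-1043/402 + 94189) = sqrt(37862935/402) = sqrt(15220899870)/402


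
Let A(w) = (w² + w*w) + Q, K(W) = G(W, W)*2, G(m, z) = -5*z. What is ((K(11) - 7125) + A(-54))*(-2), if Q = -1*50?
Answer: 2906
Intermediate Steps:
Q = -50
K(W) = -10*W (K(W) = -5*W*2 = -10*W)
A(w) = -50 + 2*w² (A(w) = (w² + w*w) - 50 = (w² + w²) - 50 = 2*w² - 50 = -50 + 2*w²)
((K(11) - 7125) + A(-54))*(-2) = ((-10*11 - 7125) + (-50 + 2*(-54)²))*(-2) = ((-110 - 7125) + (-50 + 2*2916))*(-2) = (-7235 + (-50 + 5832))*(-2) = (-7235 + 5782)*(-2) = -1453*(-2) = 2906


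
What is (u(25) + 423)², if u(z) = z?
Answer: 200704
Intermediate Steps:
(u(25) + 423)² = (25 + 423)² = 448² = 200704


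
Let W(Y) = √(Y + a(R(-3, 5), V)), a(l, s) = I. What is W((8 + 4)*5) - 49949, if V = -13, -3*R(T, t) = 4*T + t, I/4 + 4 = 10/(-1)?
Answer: -49947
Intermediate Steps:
I = -56 (I = -16 + 4*(10/(-1)) = -16 + 4*(10*(-1)) = -16 + 4*(-10) = -16 - 40 = -56)
R(T, t) = -4*T/3 - t/3 (R(T, t) = -(4*T + t)/3 = -(t + 4*T)/3 = -4*T/3 - t/3)
a(l, s) = -56
W(Y) = √(-56 + Y) (W(Y) = √(Y - 56) = √(-56 + Y))
W((8 + 4)*5) - 49949 = √(-56 + (8 + 4)*5) - 49949 = √(-56 + 12*5) - 49949 = √(-56 + 60) - 49949 = √4 - 49949 = 2 - 49949 = -49947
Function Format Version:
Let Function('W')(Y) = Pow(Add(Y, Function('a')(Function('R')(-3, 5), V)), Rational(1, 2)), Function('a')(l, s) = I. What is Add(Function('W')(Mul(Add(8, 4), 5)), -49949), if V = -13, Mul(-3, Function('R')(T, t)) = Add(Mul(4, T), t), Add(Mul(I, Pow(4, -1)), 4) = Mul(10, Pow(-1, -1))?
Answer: -49947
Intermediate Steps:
I = -56 (I = Add(-16, Mul(4, Mul(10, Pow(-1, -1)))) = Add(-16, Mul(4, Mul(10, -1))) = Add(-16, Mul(4, -10)) = Add(-16, -40) = -56)
Function('R')(T, t) = Add(Mul(Rational(-4, 3), T), Mul(Rational(-1, 3), t)) (Function('R')(T, t) = Mul(Rational(-1, 3), Add(Mul(4, T), t)) = Mul(Rational(-1, 3), Add(t, Mul(4, T))) = Add(Mul(Rational(-4, 3), T), Mul(Rational(-1, 3), t)))
Function('a')(l, s) = -56
Function('W')(Y) = Pow(Add(-56, Y), Rational(1, 2)) (Function('W')(Y) = Pow(Add(Y, -56), Rational(1, 2)) = Pow(Add(-56, Y), Rational(1, 2)))
Add(Function('W')(Mul(Add(8, 4), 5)), -49949) = Add(Pow(Add(-56, Mul(Add(8, 4), 5)), Rational(1, 2)), -49949) = Add(Pow(Add(-56, Mul(12, 5)), Rational(1, 2)), -49949) = Add(Pow(Add(-56, 60), Rational(1, 2)), -49949) = Add(Pow(4, Rational(1, 2)), -49949) = Add(2, -49949) = -49947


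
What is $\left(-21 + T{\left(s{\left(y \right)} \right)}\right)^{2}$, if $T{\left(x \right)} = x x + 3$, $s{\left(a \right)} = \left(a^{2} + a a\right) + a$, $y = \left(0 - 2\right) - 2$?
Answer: $586756$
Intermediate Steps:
$y = -4$ ($y = -2 - 2 = -4$)
$s{\left(a \right)} = a + 2 a^{2}$ ($s{\left(a \right)} = \left(a^{2} + a^{2}\right) + a = 2 a^{2} + a = a + 2 a^{2}$)
$T{\left(x \right)} = 3 + x^{2}$ ($T{\left(x \right)} = x^{2} + 3 = 3 + x^{2}$)
$\left(-21 + T{\left(s{\left(y \right)} \right)}\right)^{2} = \left(-21 + \left(3 + \left(- 4 \left(1 + 2 \left(-4\right)\right)\right)^{2}\right)\right)^{2} = \left(-21 + \left(3 + \left(- 4 \left(1 - 8\right)\right)^{2}\right)\right)^{2} = \left(-21 + \left(3 + \left(\left(-4\right) \left(-7\right)\right)^{2}\right)\right)^{2} = \left(-21 + \left(3 + 28^{2}\right)\right)^{2} = \left(-21 + \left(3 + 784\right)\right)^{2} = \left(-21 + 787\right)^{2} = 766^{2} = 586756$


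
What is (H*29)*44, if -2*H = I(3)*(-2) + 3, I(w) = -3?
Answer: -5742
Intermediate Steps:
H = -9/2 (H = -(-3*(-2) + 3)/2 = -(6 + 3)/2 = -½*9 = -9/2 ≈ -4.5000)
(H*29)*44 = -9/2*29*44 = -261/2*44 = -5742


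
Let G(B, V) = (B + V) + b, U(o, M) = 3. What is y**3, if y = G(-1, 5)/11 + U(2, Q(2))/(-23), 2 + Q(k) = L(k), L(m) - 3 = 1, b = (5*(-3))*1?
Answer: -17576/12167 ≈ -1.4446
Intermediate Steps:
b = -15 (b = -15*1 = -15)
L(m) = 4 (L(m) = 3 + 1 = 4)
Q(k) = 2 (Q(k) = -2 + 4 = 2)
G(B, V) = -15 + B + V (G(B, V) = (B + V) - 15 = -15 + B + V)
y = -26/23 (y = (-15 - 1 + 5)/11 + 3/(-23) = -11*1/11 + 3*(-1/23) = -1 - 3/23 = -26/23 ≈ -1.1304)
y**3 = (-26/23)**3 = -17576/12167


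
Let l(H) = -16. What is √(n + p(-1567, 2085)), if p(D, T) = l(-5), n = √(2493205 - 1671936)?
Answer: √(-16 + √821269) ≈ 29.837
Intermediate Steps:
n = √821269 ≈ 906.24
p(D, T) = -16
√(n + p(-1567, 2085)) = √(√821269 - 16) = √(-16 + √821269)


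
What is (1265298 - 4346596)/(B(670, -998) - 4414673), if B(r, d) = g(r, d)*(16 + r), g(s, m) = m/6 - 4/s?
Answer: 3096704490/4551425671 ≈ 0.68038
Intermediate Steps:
g(s, m) = -4/s + m/6 (g(s, m) = m*(⅙) - 4/s = m/6 - 4/s = -4/s + m/6)
B(r, d) = (16 + r)*(-4/r + d/6) (B(r, d) = (-4/r + d/6)*(16 + r) = (16 + r)*(-4/r + d/6))
(1265298 - 4346596)/(B(670, -998) - 4414673) = (1265298 - 4346596)/((⅙)*(-24 - 998*670)*(16 + 670)/670 - 4414673) = -3081298/((⅙)*(1/670)*(-24 - 668660)*686 - 4414673) = -3081298/((⅙)*(1/670)*(-668684)*686 - 4414673) = -3081298/(-114679306/1005 - 4414673) = -3081298/(-4551425671/1005) = -3081298*(-1005/4551425671) = 3096704490/4551425671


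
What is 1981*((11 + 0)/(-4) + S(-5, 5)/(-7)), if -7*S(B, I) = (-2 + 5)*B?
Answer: -169517/28 ≈ -6054.2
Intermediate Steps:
S(B, I) = -3*B/7 (S(B, I) = -(-2 + 5)*B/7 = -3*B/7)
1981*((11 + 0)/(-4) + S(-5, 5)/(-7)) = 1981*((11 + 0)/(-4) - 3/7*(-5)/(-7)) = 1981*(11*(-¼) + (15/7)*(-⅐)) = 1981*(-11/4 - 15/49) = 1981*(-599/196) = -169517/28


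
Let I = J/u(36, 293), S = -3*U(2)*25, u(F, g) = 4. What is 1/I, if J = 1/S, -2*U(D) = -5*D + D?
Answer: -1200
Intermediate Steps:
U(D) = 2*D (U(D) = -(-5*D + D)/2 = -(-2)*D = 2*D)
S = -300 (S = -6*2*25 = -3*4*25 = -12*25 = -300)
J = -1/300 (J = 1/(-300) = -1/300 ≈ -0.0033333)
I = -1/1200 (I = -1/300/4 = -1/300*1/4 = -1/1200 ≈ -0.00083333)
1/I = 1/(-1/1200) = -1200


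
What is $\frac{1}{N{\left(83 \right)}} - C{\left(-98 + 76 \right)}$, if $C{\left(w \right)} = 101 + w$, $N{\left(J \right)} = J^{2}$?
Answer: $- \frac{544230}{6889} \approx -79.0$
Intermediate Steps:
$\frac{1}{N{\left(83 \right)}} - C{\left(-98 + 76 \right)} = \frac{1}{83^{2}} - \left(101 + \left(-98 + 76\right)\right) = \frac{1}{6889} - \left(101 - 22\right) = \frac{1}{6889} - 79 = - \frac{544230}{6889}$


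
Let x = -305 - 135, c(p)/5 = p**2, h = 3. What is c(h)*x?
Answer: -19800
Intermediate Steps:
c(p) = 5*p**2
x = -440
c(h)*x = (5*3**2)*(-440) = (5*9)*(-440) = 45*(-440) = -19800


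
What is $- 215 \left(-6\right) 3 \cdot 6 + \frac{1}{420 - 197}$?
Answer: $\frac{5178061}{223} \approx 23220.0$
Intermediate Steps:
$- 215 \left(-6\right) 3 \cdot 6 + \frac{1}{420 - 197} = - 215 \left(\left(-18\right) 6\right) + \frac{1}{223} = \left(-215\right) \left(-108\right) + \frac{1}{223} = 23220 + \frac{1}{223} = \frac{5178061}{223}$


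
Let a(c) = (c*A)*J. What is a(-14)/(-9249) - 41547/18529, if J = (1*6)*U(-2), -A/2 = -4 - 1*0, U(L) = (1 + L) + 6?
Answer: -107336921/57124907 ≈ -1.8790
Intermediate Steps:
U(L) = 7 + L
A = 8 (A = -2*(-4 - 1*0) = -2*(-4 + 0) = -2*(-4) = 8)
J = 30 (J = (1*6)*(7 - 2) = 6*5 = 30)
a(c) = 240*c (a(c) = (c*8)*30 = (8*c)*30 = 240*c)
a(-14)/(-9249) - 41547/18529 = (240*(-14))/(-9249) - 41547/18529 = -3360*(-1/9249) - 41547*1/18529 = 1120/3083 - 41547/18529 = -107336921/57124907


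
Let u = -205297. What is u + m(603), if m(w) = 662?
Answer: -204635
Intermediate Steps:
u + m(603) = -205297 + 662 = -204635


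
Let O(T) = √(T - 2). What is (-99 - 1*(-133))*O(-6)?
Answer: 68*I*√2 ≈ 96.167*I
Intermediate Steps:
O(T) = √(-2 + T)
(-99 - 1*(-133))*O(-6) = (-99 - 1*(-133))*√(-2 - 6) = (-99 + 133)*√(-8) = 34*(2*I*√2) = 68*I*√2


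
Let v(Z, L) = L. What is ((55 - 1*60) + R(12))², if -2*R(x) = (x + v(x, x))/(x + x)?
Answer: 121/4 ≈ 30.250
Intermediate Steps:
R(x) = -½ (R(x) = -(x + x)/(2*(x + x)) = -2*x/(2*(2*x)) = -2*x*1/(2*x)/2 = -½*1 = -½)
((55 - 1*60) + R(12))² = ((55 - 1*60) - ½)² = ((55 - 60) - ½)² = (-5 - ½)² = (-11/2)² = 121/4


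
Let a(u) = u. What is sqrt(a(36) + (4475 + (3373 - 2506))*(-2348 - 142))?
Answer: 2*I*sqrt(3325386) ≈ 3647.1*I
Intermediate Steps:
sqrt(a(36) + (4475 + (3373 - 2506))*(-2348 - 142)) = sqrt(36 + (4475 + (3373 - 2506))*(-2348 - 142)) = sqrt(36 + (4475 + 867)*(-2490)) = sqrt(36 + 5342*(-2490)) = sqrt(36 - 13301580) = sqrt(-13301544) = 2*I*sqrt(3325386)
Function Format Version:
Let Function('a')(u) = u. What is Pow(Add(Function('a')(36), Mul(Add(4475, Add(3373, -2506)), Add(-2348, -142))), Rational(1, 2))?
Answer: Mul(2, I, Pow(3325386, Rational(1, 2))) ≈ Mul(3647.1, I)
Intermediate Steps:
Pow(Add(Function('a')(36), Mul(Add(4475, Add(3373, -2506)), Add(-2348, -142))), Rational(1, 2)) = Pow(Add(36, Mul(Add(4475, Add(3373, -2506)), Add(-2348, -142))), Rational(1, 2)) = Pow(Add(36, Mul(Add(4475, 867), -2490)), Rational(1, 2)) = Pow(Add(36, Mul(5342, -2490)), Rational(1, 2)) = Pow(Add(36, -13301580), Rational(1, 2)) = Pow(-13301544, Rational(1, 2)) = Mul(2, I, Pow(3325386, Rational(1, 2)))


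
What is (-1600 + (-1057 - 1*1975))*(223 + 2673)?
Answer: -13414272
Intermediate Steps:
(-1600 + (-1057 - 1*1975))*(223 + 2673) = (-1600 + (-1057 - 1975))*2896 = (-1600 - 3032)*2896 = -4632*2896 = -13414272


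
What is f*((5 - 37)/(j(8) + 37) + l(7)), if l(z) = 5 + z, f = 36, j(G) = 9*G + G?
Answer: 5488/13 ≈ 422.15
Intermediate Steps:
j(G) = 10*G
f*((5 - 37)/(j(8) + 37) + l(7)) = 36*((5 - 37)/(10*8 + 37) + (5 + 7)) = 36*(-32/(80 + 37) + 12) = 36*(-32/117 + 12) = 36*(1372/117) = 5488/13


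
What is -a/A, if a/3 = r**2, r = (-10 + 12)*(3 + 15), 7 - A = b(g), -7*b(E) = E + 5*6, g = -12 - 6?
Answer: -27216/61 ≈ -446.16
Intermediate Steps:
g = -18
b(E) = -30/7 - E/7 (b(E) = -(E + 5*6)/7 = -(E + 30)/7 = -(30 + E)/7 = -30/7 - E/7)
A = 61/7 (A = 7 - (-30/7 - 1/7*(-18)) = 7 - (-30/7 + 18/7) = 7 - 1*(-12/7) = 7 + 12/7 = 61/7 ≈ 8.7143)
r = 36 (r = 2*18 = 36)
a = 3888 (a = 3*36**2 = 3*1296 = 3888)
-a/A = -3888/61/7 = -3888*7/61 = -1*27216/61 = -27216/61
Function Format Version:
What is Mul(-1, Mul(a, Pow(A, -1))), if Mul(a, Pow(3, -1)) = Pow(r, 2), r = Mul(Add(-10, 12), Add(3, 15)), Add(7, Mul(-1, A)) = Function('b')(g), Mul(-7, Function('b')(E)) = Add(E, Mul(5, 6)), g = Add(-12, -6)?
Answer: Rational(-27216, 61) ≈ -446.16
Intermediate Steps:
g = -18
Function('b')(E) = Add(Rational(-30, 7), Mul(Rational(-1, 7), E)) (Function('b')(E) = Mul(Rational(-1, 7), Add(E, Mul(5, 6))) = Mul(Rational(-1, 7), Add(E, 30)) = Mul(Rational(-1, 7), Add(30, E)) = Add(Rational(-30, 7), Mul(Rational(-1, 7), E)))
A = Rational(61, 7) (A = Add(7, Mul(-1, Add(Rational(-30, 7), Mul(Rational(-1, 7), -18)))) = Add(7, Mul(-1, Add(Rational(-30, 7), Rational(18, 7)))) = Add(7, Mul(-1, Rational(-12, 7))) = Add(7, Rational(12, 7)) = Rational(61, 7) ≈ 8.7143)
r = 36 (r = Mul(2, 18) = 36)
a = 3888 (a = Mul(3, Pow(36, 2)) = Mul(3, 1296) = 3888)
Mul(-1, Mul(a, Pow(A, -1))) = Mul(-1, Mul(3888, Pow(Rational(61, 7), -1))) = Mul(-1, Mul(3888, Rational(7, 61))) = Mul(-1, Rational(27216, 61)) = Rational(-27216, 61)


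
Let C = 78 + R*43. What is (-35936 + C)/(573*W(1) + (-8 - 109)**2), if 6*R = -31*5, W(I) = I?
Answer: -221813/85572 ≈ -2.5921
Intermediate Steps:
R = -155/6 (R = (-31*5)/6 = (1/6)*(-155) = -155/6 ≈ -25.833)
C = -6197/6 (C = 78 - 155/6*43 = 78 - 6665/6 = -6197/6 ≈ -1032.8)
(-35936 + C)/(573*W(1) + (-8 - 109)**2) = (-35936 - 6197/6)/(573*1 + (-8 - 109)**2) = -221813/(6*(573 + (-117)**2)) = -221813/(6*(573 + 13689)) = -221813/6/14262 = -221813/6*1/14262 = -221813/85572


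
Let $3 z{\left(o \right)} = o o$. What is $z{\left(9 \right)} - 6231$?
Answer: $-6204$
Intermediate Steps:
$z{\left(o \right)} = \frac{o^{2}}{3}$ ($z{\left(o \right)} = \frac{o o}{3} = \frac{o^{2}}{3}$)
$z{\left(9 \right)} - 6231 = \frac{9^{2}}{3} - 6231 = \frac{1}{3} \cdot 81 - 6231 = 27 - 6231 = -6204$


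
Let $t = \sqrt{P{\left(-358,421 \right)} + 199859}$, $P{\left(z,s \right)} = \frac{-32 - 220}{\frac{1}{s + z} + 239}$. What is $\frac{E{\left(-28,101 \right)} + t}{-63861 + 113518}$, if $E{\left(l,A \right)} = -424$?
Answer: $- \frac{424}{49657} + \frac{\sqrt{11329115731217}}{373867553} \approx 0.00046428$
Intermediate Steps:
$P{\left(z,s \right)} = - \frac{252}{239 + \frac{1}{s + z}}$
$t = \frac{\sqrt{11329115731217}}{7529}$ ($t = \sqrt{\frac{252 \left(\left(-1\right) 421 - -358\right)}{1 + 239 \cdot 421 + 239 \left(-358\right)} + 199859} = \sqrt{\frac{252 \left(-421 + 358\right)}{1 + 100619 - 85562} + 199859} = \sqrt{252 \cdot \frac{1}{15058} \left(-63\right) + 199859} = \sqrt{- \frac{7938}{7529} + 199859} = \sqrt{\frac{1504730473}{7529}} = \frac{\sqrt{11329115731217}}{7529} \approx 447.05$)
$\frac{E{\left(-28,101 \right)} + t}{-63861 + 113518} = \frac{-424 + \frac{\sqrt{11329115731217}}{7529}}{-63861 + 113518} = \frac{-424 + \frac{\sqrt{11329115731217}}{7529}}{49657} = \left(-424 + \frac{\sqrt{11329115731217}}{7529}\right) \frac{1}{49657} = - \frac{424}{49657} + \frac{\sqrt{11329115731217}}{373867553}$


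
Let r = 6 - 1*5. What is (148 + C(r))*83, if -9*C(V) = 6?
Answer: 36686/3 ≈ 12229.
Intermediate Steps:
r = 1 (r = 6 - 5 = 1)
C(V) = -⅔ (C(V) = -⅑*6 = -⅔)
(148 + C(r))*83 = (148 - ⅔)*83 = (442/3)*83 = 36686/3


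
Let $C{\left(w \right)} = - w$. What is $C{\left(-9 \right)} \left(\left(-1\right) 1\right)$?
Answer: $-9$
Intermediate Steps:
$C{\left(-9 \right)} \left(\left(-1\right) 1\right) = \left(-1\right) \left(-9\right) \left(\left(-1\right) 1\right) = 9 \left(-1\right) = -9$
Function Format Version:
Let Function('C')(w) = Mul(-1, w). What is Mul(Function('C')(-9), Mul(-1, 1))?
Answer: -9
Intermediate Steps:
Mul(Function('C')(-9), Mul(-1, 1)) = Mul(Mul(-1, -9), Mul(-1, 1)) = Mul(9, -1) = -9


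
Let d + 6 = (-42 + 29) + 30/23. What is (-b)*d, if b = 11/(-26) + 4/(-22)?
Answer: -6401/598 ≈ -10.704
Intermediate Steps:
b = -173/286 (b = 11*(-1/26) + 4*(-1/22) = -11/26 - 2/11 = -173/286 ≈ -0.60489)
d = -407/23 (d = -6 + ((-42 + 29) + 30/23) = -6 + (-13 + 30*(1/23)) = -6 + (-13 + 30/23) = -6 - 269/23 = -407/23 ≈ -17.696)
(-b)*d = -1*(-173/286)*(-407/23) = (173/286)*(-407/23) = -6401/598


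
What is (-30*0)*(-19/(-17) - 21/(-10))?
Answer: 0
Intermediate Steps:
(-30*0)*(-19/(-17) - 21/(-10)) = 0*(-19*(-1/17) - 21*(-⅒)) = 0*(19/17 + 21/10) = 0*(547/170) = 0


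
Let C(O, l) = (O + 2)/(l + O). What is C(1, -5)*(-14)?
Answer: 21/2 ≈ 10.500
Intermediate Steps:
C(O, l) = (2 + O)/(O + l)
C(1, -5)*(-14) = ((2 + 1)/(1 - 5))*(-14) = (3/(-4))*(-14) = -¼*3*(-14) = -¾*(-14) = 21/2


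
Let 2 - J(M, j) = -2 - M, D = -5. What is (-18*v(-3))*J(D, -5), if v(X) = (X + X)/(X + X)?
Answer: 18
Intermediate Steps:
J(M, j) = 4 + M (J(M, j) = 2 - (-2 - M) = 2 + (2 + M) = 4 + M)
v(X) = 1 (v(X) = (2*X)/((2*X)) = (2*X)*(1/(2*X)) = 1)
(-18*v(-3))*J(D, -5) = (-18*1)*(4 - 5) = -18*(-1) = 18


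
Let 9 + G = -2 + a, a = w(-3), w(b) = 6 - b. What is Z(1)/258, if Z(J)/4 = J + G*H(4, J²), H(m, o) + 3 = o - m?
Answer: 26/129 ≈ 0.20155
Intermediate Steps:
a = 9 (a = 6 - 1*(-3) = 6 + 3 = 9)
H(m, o) = -3 + o - m (H(m, o) = -3 + (o - m) = -3 + o - m)
G = -2 (G = -9 + (-2 + 9) = -9 + 7 = -2)
Z(J) = 56 - 8*J² + 4*J (Z(J) = 4*(J - 2*(-3 + J² - 1*4)) = 4*(J - 2*(-3 + J² - 4)) = 4*(J - 2*(-7 + J²)) = 4*(J + (14 - 2*J²)) = 4*(14 + J - 2*J²) = 56 - 8*J² + 4*J)
Z(1)/258 = (56 - 8*1² + 4*1)/258 = (56 - 8*1 + 4)*(1/258) = (56 - 8 + 4)*(1/258) = 52*(1/258) = 26/129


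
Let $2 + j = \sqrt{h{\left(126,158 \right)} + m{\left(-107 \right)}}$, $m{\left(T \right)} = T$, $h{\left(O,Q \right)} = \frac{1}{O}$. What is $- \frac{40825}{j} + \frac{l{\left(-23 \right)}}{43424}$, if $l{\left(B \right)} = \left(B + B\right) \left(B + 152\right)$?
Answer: $\frac{1941994707}{2640368} + \frac{24495 i \sqrt{188734}}{2797} \approx 735.5 + 3804.6 i$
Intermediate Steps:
$j = -2 + \frac{i \sqrt{188734}}{42}$ ($j = -2 + \sqrt{\frac{1}{126} - 107} = -2 + \sqrt{- \frac{13481}{126}} = -2 + \frac{i \sqrt{188734}}{42} \approx -2.0 + 10.344 i$)
$l{\left(B \right)} = 2 B \left(152 + B\right)$
$- \frac{40825}{j} + \frac{l{\left(-23 \right)}}{43424} = - \frac{40825}{-2 + \frac{i \sqrt{188734}}{42}} + \frac{2 \left(-23\right) \left(152 - 23\right)}{43424} = - \frac{40825}{-2 + \frac{i \sqrt{188734}}{42}} + 2 \left(-23\right) 129 \cdot \frac{1}{43424} = - \frac{40825}{-2 + \frac{i \sqrt{188734}}{42}} - \frac{129}{944} = - \frac{129}{944} - \frac{40825}{-2 + \frac{i \sqrt{188734}}{42}}$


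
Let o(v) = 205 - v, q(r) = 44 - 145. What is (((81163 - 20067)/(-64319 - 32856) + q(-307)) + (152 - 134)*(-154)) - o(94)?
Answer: -290031296/97175 ≈ -2984.6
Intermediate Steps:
q(r) = -101
(((81163 - 20067)/(-64319 - 32856) + q(-307)) + (152 - 134)*(-154)) - o(94) = (((81163 - 20067)/(-64319 - 32856) - 101) + (152 - 134)*(-154)) - (205 - 1*94) = ((61096/(-97175) - 101) + 18*(-154)) - (205 - 94) = ((61096*(-1/97175) - 101) - 2772) - 1*111 = ((-61096/97175 - 101) - 2772) - 111 = (-9875771/97175 - 2772) - 111 = -279244871/97175 - 111 = -290031296/97175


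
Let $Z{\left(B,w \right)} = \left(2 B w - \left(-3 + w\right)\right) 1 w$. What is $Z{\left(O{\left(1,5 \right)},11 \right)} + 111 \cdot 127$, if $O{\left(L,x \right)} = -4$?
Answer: $13041$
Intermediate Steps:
$Z{\left(B,w \right)} = w \left(3 - w + 2 B w\right)$ ($Z{\left(B,w \right)} = \left(2 B w - \left(-3 + w\right)\right) 1 w = \left(3 - w + 2 B w\right) 1 w = \left(3 - w + 2 B w\right) w = w \left(3 - w + 2 B w\right)$)
$Z{\left(O{\left(1,5 \right)},11 \right)} + 111 \cdot 127 = 11 \left(3 - 11 + 2 \left(-4\right) 11\right) + 111 \cdot 127 = 11 \left(3 - 11 - 88\right) + 14097 = 11 \left(-96\right) + 14097 = -1056 + 14097 = 13041$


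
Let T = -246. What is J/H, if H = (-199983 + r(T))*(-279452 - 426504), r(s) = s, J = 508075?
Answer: 508075/141352863924 ≈ 3.5944e-6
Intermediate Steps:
H = 141352863924 (H = (-199983 - 246)*(-279452 - 426504) = -200229*(-705956) = 141352863924)
J/H = 508075/141352863924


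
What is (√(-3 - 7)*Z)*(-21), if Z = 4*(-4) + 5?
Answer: 231*I*√10 ≈ 730.49*I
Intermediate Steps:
Z = -11 (Z = -16 + 5 = -11)
(√(-3 - 7)*Z)*(-21) = (√(-3 - 7)*(-11))*(-21) = (√(-10)*(-11))*(-21) = ((I*√10)*(-11))*(-21) = -11*I*√10*(-21) = 231*I*√10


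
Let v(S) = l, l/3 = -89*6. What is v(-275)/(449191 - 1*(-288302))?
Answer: -534/245831 ≈ -0.0021722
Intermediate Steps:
l = -1602 (l = 3*(-89*6) = 3*(-534) = -1602)
v(S) = -1602
v(-275)/(449191 - 1*(-288302)) = -1602/(449191 - 1*(-288302)) = -1602/(449191 + 288302) = -1602/737493 = -1602*1/737493 = -534/245831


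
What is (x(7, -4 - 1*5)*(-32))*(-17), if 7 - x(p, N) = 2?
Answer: 2720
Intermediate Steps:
x(p, N) = 5 (x(p, N) = 7 - 1*2 = 7 - 2 = 5)
(x(7, -4 - 1*5)*(-32))*(-17) = (5*(-32))*(-17) = -160*(-17) = 2720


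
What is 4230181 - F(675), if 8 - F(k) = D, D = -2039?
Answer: 4228134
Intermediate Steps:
F(k) = 2047 (F(k) = 8 - 1*(-2039) = 8 + 2039 = 2047)
4230181 - F(675) = 4230181 - 1*2047 = 4230181 - 2047 = 4228134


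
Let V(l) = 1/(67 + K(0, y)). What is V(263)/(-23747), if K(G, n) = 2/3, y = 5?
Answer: -3/4820641 ≈ -6.2232e-7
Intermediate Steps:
K(G, n) = ⅔ (K(G, n) = 2*(⅓) = ⅔)
V(l) = 3/203 (V(l) = 1/(67 + ⅔) = 1/(203/3) = 3/203)
V(263)/(-23747) = (3/203)/(-23747) = (3/203)*(-1/23747) = -3/4820641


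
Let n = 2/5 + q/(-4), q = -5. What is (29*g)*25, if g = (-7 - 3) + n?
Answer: -24215/4 ≈ -6053.8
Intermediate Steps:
n = 33/20 (n = 2/5 - 5/(-4) = 2*(1/5) - 5*(-1/4) = 2/5 + 5/4 = 33/20 ≈ 1.6500)
g = -167/20 (g = (-7 - 3) + 33/20 = -10 + 33/20 = -167/20 ≈ -8.3500)
(29*g)*25 = (29*(-167/20))*25 = -4843/20*25 = -24215/4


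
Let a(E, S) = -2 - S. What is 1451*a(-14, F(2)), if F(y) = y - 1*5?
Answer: 1451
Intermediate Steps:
F(y) = -5 + y (F(y) = y - 5 = -5 + y)
1451*a(-14, F(2)) = 1451*(-2 - (-5 + 2)) = 1451*(-2 - 1*(-3)) = 1451*(-2 + 3) = 1451*1 = 1451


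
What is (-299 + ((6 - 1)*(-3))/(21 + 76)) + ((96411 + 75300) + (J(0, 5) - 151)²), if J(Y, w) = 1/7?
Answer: 922888693/4753 ≈ 1.9417e+5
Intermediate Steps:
J(Y, w) = ⅐
(-299 + ((6 - 1)*(-3))/(21 + 76)) + ((96411 + 75300) + (J(0, 5) - 151)²) = (-299 + ((6 - 1)*(-3))/(21 + 76)) + ((96411 + 75300) + (⅐ - 151)²) = (-299 + (5*(-3))/97) + (171711 + (-1056/7)²) = (-299 - 15*1/97) + (171711 + 1115136/49) = (-299 - 15/97) + 9528975/49 = -29018/97 + 9528975/49 = 922888693/4753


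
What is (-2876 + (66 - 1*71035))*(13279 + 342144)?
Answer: -26246211435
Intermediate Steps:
(-2876 + (66 - 1*71035))*(13279 + 342144) = (-2876 + (66 - 71035))*355423 = (-2876 - 70969)*355423 = -73845*355423 = -26246211435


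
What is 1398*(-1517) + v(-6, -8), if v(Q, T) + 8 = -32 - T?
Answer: -2120798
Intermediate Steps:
v(Q, T) = -40 - T (v(Q, T) = -8 + (-32 - T) = -40 - T)
1398*(-1517) + v(-6, -8) = 1398*(-1517) + (-40 - 1*(-8)) = -2120766 + (-40 + 8) = -2120766 - 32 = -2120798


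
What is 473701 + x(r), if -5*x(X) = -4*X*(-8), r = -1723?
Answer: 2423641/5 ≈ 4.8473e+5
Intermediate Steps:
x(X) = -32*X/5 (x(X) = -(-4*X)*(-8)/5 = -32*X/5)
473701 + x(r) = 473701 - 32/5*(-1723) = 473701 + 55136/5 = 2423641/5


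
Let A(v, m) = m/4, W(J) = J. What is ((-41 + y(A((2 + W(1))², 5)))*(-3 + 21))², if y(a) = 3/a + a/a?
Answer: 11451456/25 ≈ 4.5806e+5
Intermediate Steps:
A(v, m) = m/4 (A(v, m) = m*(¼) = m/4)
y(a) = 1 + 3/a (y(a) = 3/a + 1 = 1 + 3/a)
((-41 + y(A((2 + W(1))², 5)))*(-3 + 21))² = ((-41 + (3 + (¼)*5)/(((¼)*5)))*(-3 + 21))² = ((-41 + (3 + 5/4)/(5/4))*18)² = ((-41 + (⅘)*(17/4))*18)² = ((-41 + 17/5)*18)² = (-188/5*18)² = (-3384/5)² = 11451456/25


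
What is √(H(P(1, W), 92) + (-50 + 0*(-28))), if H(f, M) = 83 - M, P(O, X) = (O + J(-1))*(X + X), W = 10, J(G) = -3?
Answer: I*√59 ≈ 7.6811*I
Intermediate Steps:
P(O, X) = 2*X*(-3 + O) (P(O, X) = (O - 3)*(X + X) = (-3 + O)*(2*X) = 2*X*(-3 + O))
√(H(P(1, W), 92) + (-50 + 0*(-28))) = √((83 - 1*92) + (-50 + 0*(-28))) = √((83 - 92) + (-50 + 0)) = √(-9 - 50) = √(-59) = I*√59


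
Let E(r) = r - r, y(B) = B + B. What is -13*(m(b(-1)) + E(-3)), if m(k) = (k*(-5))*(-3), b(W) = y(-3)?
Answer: 1170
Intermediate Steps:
y(B) = 2*B
b(W) = -6 (b(W) = 2*(-3) = -6)
m(k) = 15*k (m(k) = -5*k*(-3) = 15*k)
E(r) = 0
-13*(m(b(-1)) + E(-3)) = -13*(15*(-6) + 0) = -13*(-90 + 0) = -13*(-90) = 1170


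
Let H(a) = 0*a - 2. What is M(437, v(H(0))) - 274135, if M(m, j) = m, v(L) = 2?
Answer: -273698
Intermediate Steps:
H(a) = -2 (H(a) = 0 - 2 = -2)
M(437, v(H(0))) - 274135 = 437 - 274135 = -273698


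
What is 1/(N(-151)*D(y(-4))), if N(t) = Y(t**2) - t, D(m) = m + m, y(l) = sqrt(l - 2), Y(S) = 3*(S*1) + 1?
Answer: -I*sqrt(6)/822660 ≈ -2.9775e-6*I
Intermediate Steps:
Y(S) = 1 + 3*S (Y(S) = 3*S + 1 = 1 + 3*S)
y(l) = sqrt(-2 + l)
D(m) = 2*m
N(t) = 1 - t + 3*t**2 (N(t) = (1 + 3*t**2) - t = 1 - t + 3*t**2)
1/(N(-151)*D(y(-4))) = 1/((1 - 1*(-151) + 3*(-151)**2)*(2*sqrt(-2 - 4))) = 1/((1 + 151 + 3*22801)*(2*sqrt(-6))) = 1/((1 + 151 + 68403)*(2*(I*sqrt(6)))) = 1/(68555*(2*I*sqrt(6))) = 1/(137110*I*sqrt(6)) = -I*sqrt(6)/822660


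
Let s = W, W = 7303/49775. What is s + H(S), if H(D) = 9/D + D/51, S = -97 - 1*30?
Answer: -778366169/322392675 ≈ -2.4143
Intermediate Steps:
S = -127 (S = -97 - 30 = -127)
H(D) = 9/D + D/51 (H(D) = 9/D + D*(1/51) = 9/D + D/51)
W = 7303/49775 (W = 7303*(1/49775) = 7303/49775 ≈ 0.14672)
s = 7303/49775 ≈ 0.14672
s + H(S) = 7303/49775 + (9/(-127) + (1/51)*(-127)) = 7303/49775 + (9*(-1/127) - 127/51) = 7303/49775 + (-9/127 - 127/51) = 7303/49775 - 16588/6477 = -778366169/322392675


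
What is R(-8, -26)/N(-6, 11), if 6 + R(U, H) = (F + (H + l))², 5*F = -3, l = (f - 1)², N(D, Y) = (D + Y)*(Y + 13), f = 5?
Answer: 2659/3000 ≈ 0.88633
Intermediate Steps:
N(D, Y) = (13 + Y)*(D + Y) (N(D, Y) = (D + Y)*(13 + Y) = (13 + Y)*(D + Y))
l = 16 (l = (5 - 1)² = 4² = 16)
F = -⅗ (F = (⅕)*(-3) = -⅗ ≈ -0.60000)
R(U, H) = -6 + (77/5 + H)² (R(U, H) = -6 + (-⅗ + (H + 16))² = -6 + (-⅗ + (16 + H))² = -6 + (77/5 + H)²)
R(-8, -26)/N(-6, 11) = (-6 + (77 + 5*(-26))²/25)/(11² + 13*(-6) + 13*11 - 6*11) = (-6 + (77 - 130)²/25)/(121 - 78 + 143 - 66) = (-6 + (1/25)*(-53)²)/120 = (-6 + (1/25)*2809)*(1/120) = (-6 + 2809/25)*(1/120) = (2659/25)*(1/120) = 2659/3000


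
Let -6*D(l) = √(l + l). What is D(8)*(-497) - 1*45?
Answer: 859/3 ≈ 286.33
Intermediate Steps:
D(l) = -√2*√l/6 (D(l) = -√(l + l)/6 = -√2*√l/6)
D(8)*(-497) - 1*45 = -√2*√8/6*(-497) - 1*45 = -√2*2*√2/6*(-497) - 45 = -⅔*(-497) - 45 = 994/3 - 45 = 859/3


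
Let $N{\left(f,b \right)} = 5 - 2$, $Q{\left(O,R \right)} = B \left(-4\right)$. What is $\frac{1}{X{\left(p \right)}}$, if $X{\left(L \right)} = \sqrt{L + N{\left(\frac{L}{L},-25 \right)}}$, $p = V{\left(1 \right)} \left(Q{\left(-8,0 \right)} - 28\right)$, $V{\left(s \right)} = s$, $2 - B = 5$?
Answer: $- \frac{i \sqrt{13}}{13} \approx - 0.27735 i$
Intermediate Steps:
$B = -3$ ($B = 2 - 5 = -3$)
$Q{\left(O,R \right)} = 12$ ($Q{\left(O,R \right)} = \left(-3\right) \left(-4\right) = 12$)
$N{\left(f,b \right)} = 3$ ($N{\left(f,b \right)} = 5 - 2 = 3$)
$p = -16$ ($p = 1 \left(12 - 28\right) = 1 \left(-16\right) = -16$)
$X{\left(L \right)} = \sqrt{3 + L}$ ($X{\left(L \right)} = \sqrt{L + 3} = \sqrt{3 + L}$)
$\frac{1}{X{\left(p \right)}} = \frac{1}{\sqrt{3 - 16}} = \frac{1}{\sqrt{-13}} = \frac{1}{i \sqrt{13}} = - \frac{i \sqrt{13}}{13}$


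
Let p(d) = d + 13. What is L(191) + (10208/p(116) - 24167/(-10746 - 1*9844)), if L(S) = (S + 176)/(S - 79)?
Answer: 12432210913/148742160 ≈ 83.582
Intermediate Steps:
p(d) = 13 + d
L(S) = (176 + S)/(-79 + S)
L(191) + (10208/p(116) - 24167/(-10746 - 1*9844)) = (176 + 191)/(-79 + 191) + (10208/(13 + 116) - 24167/(-10746 - 1*9844)) = 367/112 + (10208/129 - 24167/(-10746 - 9844)) = (1/112)*367 + (10208*(1/129) - 24167/(-20590)) = 367/112 + (10208/129 - 24167*(-1/20590)) = 367/112 + (10208/129 + 24167/20590) = 367/112 + 213300263/2656110 = 12432210913/148742160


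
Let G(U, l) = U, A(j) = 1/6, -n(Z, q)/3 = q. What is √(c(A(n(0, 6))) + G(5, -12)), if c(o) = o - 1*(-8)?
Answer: √474/6 ≈ 3.6286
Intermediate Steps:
n(Z, q) = -3*q
A(j) = ⅙
c(o) = 8 + o (c(o) = o + 8 = 8 + o)
√(c(A(n(0, 6))) + G(5, -12)) = √((8 + ⅙) + 5) = √(49/6 + 5) = √(79/6) = √474/6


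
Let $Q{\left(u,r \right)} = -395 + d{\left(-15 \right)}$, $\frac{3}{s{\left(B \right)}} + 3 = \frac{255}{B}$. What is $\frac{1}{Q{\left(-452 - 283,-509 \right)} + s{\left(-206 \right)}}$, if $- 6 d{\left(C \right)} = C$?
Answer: $- \frac{582}{228847} \approx -0.0025432$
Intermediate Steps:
$d{\left(C \right)} = - \frac{C}{6}$
$s{\left(B \right)} = \frac{3}{-3 + \frac{255}{B}}$
$Q{\left(u,r \right)} = - \frac{785}{2}$ ($Q{\left(u,r \right)} = -395 - - \frac{5}{2} = -395 + \frac{5}{2} = - \frac{785}{2}$)
$\frac{1}{Q{\left(-452 - 283,-509 \right)} + s{\left(-206 \right)}} = \frac{1}{- \frac{785}{2} - - \frac{206}{-85 - 206}} = \frac{1}{- \frac{785}{2} - - \frac{206}{-291}} = \frac{1}{- \frac{785}{2} - \left(-206\right) \left(- \frac{1}{291}\right)} = \frac{1}{- \frac{785}{2} - \frac{206}{291}} = \frac{1}{- \frac{228847}{582}} = - \frac{582}{228847}$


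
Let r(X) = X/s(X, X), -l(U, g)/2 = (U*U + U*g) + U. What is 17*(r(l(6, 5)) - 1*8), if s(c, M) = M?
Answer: -119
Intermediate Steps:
l(U, g) = -2*U - 2*U**2 - 2*U*g (l(U, g) = -2*((U*U + U*g) + U) = -2*((U**2 + U*g) + U) = -2*(U + U**2 + U*g) = -2*U - 2*U**2 - 2*U*g)
r(X) = 1 (r(X) = X/X = 1)
17*(r(l(6, 5)) - 1*8) = 17*(1 - 1*8) = 17*(1 - 8) = 17*(-7) = -119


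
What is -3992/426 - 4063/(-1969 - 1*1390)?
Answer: -5839145/715467 ≈ -8.1613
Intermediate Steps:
-3992/426 - 4063/(-1969 - 1*1390) = -3992*1/426 - 4063/(-1969 - 1390) = -1996/213 - 4063/(-3359) = -1996/213 - 4063*(-1/3359) = -1996/213 + 4063/3359 = -5839145/715467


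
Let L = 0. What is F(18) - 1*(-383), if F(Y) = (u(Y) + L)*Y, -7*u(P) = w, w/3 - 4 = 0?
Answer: 2465/7 ≈ 352.14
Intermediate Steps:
w = 12 (w = 12 + 3*0 = 12 + 0 = 12)
u(P) = -12/7 (u(P) = -1/7*12 = -12/7)
F(Y) = -12*Y/7 (F(Y) = (-12/7 + 0)*Y = -12*Y/7)
F(18) - 1*(-383) = -12/7*18 - 1*(-383) = -216/7 + 383 = 2465/7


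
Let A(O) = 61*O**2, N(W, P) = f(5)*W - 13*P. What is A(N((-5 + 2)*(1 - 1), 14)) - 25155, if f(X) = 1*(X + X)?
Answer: 1995409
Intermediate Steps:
f(X) = 2*X (f(X) = 1*(2*X) = 2*X)
N(W, P) = -13*P + 10*W (N(W, P) = (2*5)*W - 13*P = 10*W - 13*P = -13*P + 10*W)
A(N((-5 + 2)*(1 - 1), 14)) - 25155 = 61*(-13*14 + 10*((-5 + 2)*(1 - 1)))**2 - 25155 = 61*(-182 + 10*(-3*0))**2 - 25155 = 61*(-182 + 10*0)**2 - 25155 = 61*(-182 + 0)**2 - 25155 = 61*(-182)**2 - 25155 = 61*33124 - 25155 = 2020564 - 25155 = 1995409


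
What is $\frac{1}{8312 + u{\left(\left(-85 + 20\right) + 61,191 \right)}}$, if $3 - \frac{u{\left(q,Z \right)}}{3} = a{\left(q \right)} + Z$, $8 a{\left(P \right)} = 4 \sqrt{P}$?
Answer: $\frac{7748}{60031513} + \frac{3 i}{60031513} \approx 0.00012907 + 4.9974 \cdot 10^{-8} i$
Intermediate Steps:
$a{\left(P \right)} = \frac{\sqrt{P}}{2}$ ($a{\left(P \right)} = \frac{4 \sqrt{P}}{8} = \frac{\sqrt{P}}{2}$)
$u{\left(q,Z \right)} = 9 - 3 Z - \frac{3 \sqrt{q}}{2}$ ($u{\left(q,Z \right)} = 9 - 3 \left(\frac{\sqrt{q}}{2} + Z\right) = 9 - 3 \left(Z + \frac{\sqrt{q}}{2}\right) = 9 - \left(3 Z + \frac{3 \sqrt{q}}{2}\right) = 9 - 3 Z - \frac{3 \sqrt{q}}{2}$)
$\frac{1}{8312 + u{\left(\left(-85 + 20\right) + 61,191 \right)}} = \frac{1}{8312 - \left(564 + \frac{3 \sqrt{\left(-85 + 20\right) + 61}}{2}\right)} = \frac{1}{8312 - \left(564 + \frac{3 \sqrt{-65 + 61}}{2}\right)} = \frac{1}{8312 - \left(564 + 3 i\right)} = \frac{1}{7748 - 3 i} = \frac{7748 + 3 i}{60031513}$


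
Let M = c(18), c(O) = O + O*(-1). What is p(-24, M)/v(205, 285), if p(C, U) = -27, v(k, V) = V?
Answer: -9/95 ≈ -0.094737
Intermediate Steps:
c(O) = 0 (c(O) = O - O = 0)
M = 0
p(-24, M)/v(205, 285) = -27/285 = -27*1/285 = -9/95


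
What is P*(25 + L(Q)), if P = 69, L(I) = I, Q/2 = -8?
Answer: 621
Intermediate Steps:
Q = -16 (Q = 2*(-8) = -16)
P*(25 + L(Q)) = 69*(25 - 16) = 69*9 = 621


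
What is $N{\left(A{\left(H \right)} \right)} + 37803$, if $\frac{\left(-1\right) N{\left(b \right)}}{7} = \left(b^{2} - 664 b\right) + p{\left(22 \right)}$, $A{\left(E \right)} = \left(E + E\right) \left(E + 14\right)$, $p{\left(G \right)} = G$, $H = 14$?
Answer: $-620911$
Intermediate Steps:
$A{\left(E \right)} = 2 E \left(14 + E\right)$
$N{\left(b \right)} = -154 - 7 b^{2} + 4648 b$ ($N{\left(b \right)} = - 7 \left(\left(b^{2} - 664 b\right) + 22\right) = - 7 \left(22 + b^{2} - 664 b\right) = -154 - 7 b^{2} + 4648 b$)
$N{\left(A{\left(H \right)} \right)} + 37803 = \left(-154 - 7 \left(2 \cdot 14 \left(14 + 14\right)\right)^{2} + 4648 \cdot 2 \cdot 14 \left(14 + 14\right)\right) + 37803 = \left(-154 - 7 \left(2 \cdot 14 \cdot 28\right)^{2} + 4648 \cdot 2 \cdot 14 \cdot 28\right) + 37803 = \left(-154 - 7 \cdot 784^{2} + 4648 \cdot 784\right) + 37803 = \left(-154 - 4302592 + 3644032\right) + 37803 = -658714 + 37803 = -620911$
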